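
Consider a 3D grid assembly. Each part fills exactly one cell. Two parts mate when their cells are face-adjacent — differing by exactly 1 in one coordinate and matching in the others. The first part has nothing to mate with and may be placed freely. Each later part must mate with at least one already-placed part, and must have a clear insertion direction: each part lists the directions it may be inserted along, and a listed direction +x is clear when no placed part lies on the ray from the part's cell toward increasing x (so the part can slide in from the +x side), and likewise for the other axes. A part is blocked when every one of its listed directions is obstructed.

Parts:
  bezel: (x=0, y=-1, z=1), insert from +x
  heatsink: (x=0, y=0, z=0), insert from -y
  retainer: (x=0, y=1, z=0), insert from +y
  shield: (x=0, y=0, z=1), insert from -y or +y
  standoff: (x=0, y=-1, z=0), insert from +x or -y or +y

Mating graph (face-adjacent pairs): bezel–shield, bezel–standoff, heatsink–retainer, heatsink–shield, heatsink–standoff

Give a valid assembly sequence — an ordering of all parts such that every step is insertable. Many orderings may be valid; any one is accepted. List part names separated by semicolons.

heatsink; shield; bezel; retainer; standoff

1. heatsink@(0, 0, 0) [-y clear] — {heatsink}
2. shield@(0, 0, 1) [-y clear] — {heatsink, shield}
3. bezel@(0, -1, 1) [+x clear] — {bezel, heatsink, shield}
4. retainer@(0, 1, 0) [+y clear] — {bezel, heatsink, retainer, shield}
5. standoff@(0, -1, 0) [+x clear] — {bezel, heatsink, retainer, shield, standoff}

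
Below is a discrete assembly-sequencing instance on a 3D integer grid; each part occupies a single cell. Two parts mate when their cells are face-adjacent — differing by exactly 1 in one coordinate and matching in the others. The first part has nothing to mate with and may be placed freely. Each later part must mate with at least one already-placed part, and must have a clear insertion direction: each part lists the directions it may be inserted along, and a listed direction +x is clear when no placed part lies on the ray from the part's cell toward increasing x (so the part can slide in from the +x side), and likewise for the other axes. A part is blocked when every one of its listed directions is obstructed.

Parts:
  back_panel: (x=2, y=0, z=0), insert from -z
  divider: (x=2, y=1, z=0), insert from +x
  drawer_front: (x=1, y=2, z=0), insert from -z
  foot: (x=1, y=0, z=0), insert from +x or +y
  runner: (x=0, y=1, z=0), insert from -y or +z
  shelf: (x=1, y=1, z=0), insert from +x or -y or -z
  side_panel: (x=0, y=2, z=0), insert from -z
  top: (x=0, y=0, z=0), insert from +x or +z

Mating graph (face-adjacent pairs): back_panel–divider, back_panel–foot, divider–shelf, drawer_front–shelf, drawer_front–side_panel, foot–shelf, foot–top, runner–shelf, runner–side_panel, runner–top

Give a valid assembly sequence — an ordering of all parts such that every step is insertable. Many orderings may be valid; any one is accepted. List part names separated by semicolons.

back_panel; divider; foot; shelf; drawer_front; side_panel; runner; top

1. back_panel@(2, 0, 0) [-z clear] — {back_panel}
2. divider@(2, 1, 0) [+x clear] — {back_panel, divider}
3. foot@(1, 0, 0) [+y clear] — {back_panel, divider, foot}
4. shelf@(1, 1, 0) [-z clear] — {back_panel, divider, foot, shelf}
5. drawer_front@(1, 2, 0) [-z clear] — {back_panel, divider, drawer_front, foot, shelf}
6. side_panel@(0, 2, 0) [-z clear] — {back_panel, divider, drawer_front, foot, shelf, side_panel}
7. runner@(0, 1, 0) [-y clear] — {back_panel, divider, drawer_front, foot, runner, shelf, side_panel}
8. top@(0, 0, 0) [+z clear] — {back_panel, divider, drawer_front, foot, runner, shelf, side_panel, top}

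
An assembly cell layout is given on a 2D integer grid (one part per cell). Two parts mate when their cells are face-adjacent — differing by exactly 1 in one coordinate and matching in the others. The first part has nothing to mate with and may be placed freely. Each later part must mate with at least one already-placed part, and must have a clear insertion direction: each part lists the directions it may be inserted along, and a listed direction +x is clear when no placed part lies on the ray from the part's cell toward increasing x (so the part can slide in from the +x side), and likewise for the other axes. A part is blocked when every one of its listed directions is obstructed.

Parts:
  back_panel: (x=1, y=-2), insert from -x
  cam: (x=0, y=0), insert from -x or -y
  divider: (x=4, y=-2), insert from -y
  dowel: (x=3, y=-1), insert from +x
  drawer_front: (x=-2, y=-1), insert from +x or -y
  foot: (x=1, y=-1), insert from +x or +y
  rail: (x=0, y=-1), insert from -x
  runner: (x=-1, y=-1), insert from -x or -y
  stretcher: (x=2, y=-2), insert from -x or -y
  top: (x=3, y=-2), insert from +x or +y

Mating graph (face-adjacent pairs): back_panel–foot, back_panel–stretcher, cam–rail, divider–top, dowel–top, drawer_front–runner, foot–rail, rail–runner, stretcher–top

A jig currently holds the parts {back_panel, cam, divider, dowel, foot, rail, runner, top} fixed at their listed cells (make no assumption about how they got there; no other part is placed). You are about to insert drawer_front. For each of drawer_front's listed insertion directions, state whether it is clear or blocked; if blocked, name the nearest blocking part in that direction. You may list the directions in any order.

+x: nearest on ray is runner@(-1, -1) ⇒ blocked
-y: ray from drawer_front(-2, -1) has no placed part ⇒ clear

+x: blocked by runner; -y: clear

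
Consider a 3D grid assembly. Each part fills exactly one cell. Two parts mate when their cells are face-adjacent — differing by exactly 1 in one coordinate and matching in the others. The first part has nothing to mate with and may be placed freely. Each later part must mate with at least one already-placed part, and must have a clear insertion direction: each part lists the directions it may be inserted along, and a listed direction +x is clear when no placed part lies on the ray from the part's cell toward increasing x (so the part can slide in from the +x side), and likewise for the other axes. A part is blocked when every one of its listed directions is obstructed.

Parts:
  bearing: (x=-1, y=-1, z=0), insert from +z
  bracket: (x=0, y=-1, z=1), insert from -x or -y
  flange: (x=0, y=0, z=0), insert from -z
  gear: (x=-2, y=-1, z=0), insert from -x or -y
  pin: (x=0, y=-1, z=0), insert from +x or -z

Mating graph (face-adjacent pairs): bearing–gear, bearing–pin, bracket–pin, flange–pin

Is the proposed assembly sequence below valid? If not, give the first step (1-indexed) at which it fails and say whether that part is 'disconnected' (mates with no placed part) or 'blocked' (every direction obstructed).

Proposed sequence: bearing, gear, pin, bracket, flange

Valid

1. bearing@(-1, -1, 0) [+z clear] — {bearing}
2. gear@(-2, -1, 0) [-x clear] — {bearing, gear}
3. pin@(0, -1, 0) [+x clear] — {bearing, gear, pin}
4. bracket@(0, -1, 1) [-x clear] — {bearing, bracket, gear, pin}
5. flange@(0, 0, 0) [-z clear] — {bearing, bracket, flange, gear, pin}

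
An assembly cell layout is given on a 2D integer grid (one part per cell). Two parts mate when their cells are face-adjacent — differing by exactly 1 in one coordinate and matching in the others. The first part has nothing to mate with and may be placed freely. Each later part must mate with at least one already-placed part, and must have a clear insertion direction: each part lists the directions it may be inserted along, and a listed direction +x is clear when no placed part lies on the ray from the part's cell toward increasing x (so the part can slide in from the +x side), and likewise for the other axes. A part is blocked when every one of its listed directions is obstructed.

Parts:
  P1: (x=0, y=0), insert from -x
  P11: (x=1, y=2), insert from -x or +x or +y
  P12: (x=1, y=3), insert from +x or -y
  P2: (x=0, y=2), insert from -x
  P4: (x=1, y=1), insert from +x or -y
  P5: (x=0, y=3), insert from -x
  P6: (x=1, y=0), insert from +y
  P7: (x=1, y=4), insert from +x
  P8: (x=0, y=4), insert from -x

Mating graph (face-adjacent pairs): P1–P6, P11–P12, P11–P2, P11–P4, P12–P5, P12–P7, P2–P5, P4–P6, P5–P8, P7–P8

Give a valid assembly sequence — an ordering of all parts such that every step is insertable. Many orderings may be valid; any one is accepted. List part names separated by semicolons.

P6; P1; P4; P11; P12; P7; P8; P5; P2

1. P6@(1, 0) [+y clear] — {P6}
2. P1@(0, 0) [-x clear] — {P1, P6}
3. P4@(1, 1) [+x clear] — {P1, P4, P6}
4. P11@(1, 2) [-x clear] — {P1, P11, P4, P6}
5. P12@(1, 3) [+x clear] — {P1, P11, P12, P4, P6}
6. P7@(1, 4) [+x clear] — {P1, P11, P12, P4, P6, P7}
7. P8@(0, 4) [-x clear] — {P1, P11, P12, P4, P6, P7, P8}
8. P5@(0, 3) [-x clear] — {P1, P11, P12, P4, P5, P6, P7, P8}
9. P2@(0, 2) [-x clear] — {P1, P11, P12, P2, P4, P5, P6, P7, P8}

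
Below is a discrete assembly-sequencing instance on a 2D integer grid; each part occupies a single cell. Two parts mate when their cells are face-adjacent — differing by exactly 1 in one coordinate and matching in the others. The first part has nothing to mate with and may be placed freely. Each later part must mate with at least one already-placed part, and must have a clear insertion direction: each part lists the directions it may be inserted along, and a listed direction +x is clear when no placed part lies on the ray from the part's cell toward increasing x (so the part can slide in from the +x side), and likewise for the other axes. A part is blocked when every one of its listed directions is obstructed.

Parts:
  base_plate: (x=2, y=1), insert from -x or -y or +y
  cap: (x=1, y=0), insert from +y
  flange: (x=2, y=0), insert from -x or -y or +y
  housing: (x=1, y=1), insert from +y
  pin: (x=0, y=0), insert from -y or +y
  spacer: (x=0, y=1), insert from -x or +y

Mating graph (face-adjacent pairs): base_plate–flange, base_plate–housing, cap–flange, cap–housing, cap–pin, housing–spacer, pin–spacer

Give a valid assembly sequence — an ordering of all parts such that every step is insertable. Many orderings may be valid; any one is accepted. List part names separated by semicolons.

cap; pin; spacer; flange; base_plate; housing

1. cap@(1, 0) [+y clear] — {cap}
2. pin@(0, 0) [-y clear] — {cap, pin}
3. spacer@(0, 1) [-x clear] — {cap, pin, spacer}
4. flange@(2, 0) [-y clear] — {cap, flange, pin, spacer}
5. base_plate@(2, 1) [+y clear] — {base_plate, cap, flange, pin, spacer}
6. housing@(1, 1) [+y clear] — {base_plate, cap, flange, housing, pin, spacer}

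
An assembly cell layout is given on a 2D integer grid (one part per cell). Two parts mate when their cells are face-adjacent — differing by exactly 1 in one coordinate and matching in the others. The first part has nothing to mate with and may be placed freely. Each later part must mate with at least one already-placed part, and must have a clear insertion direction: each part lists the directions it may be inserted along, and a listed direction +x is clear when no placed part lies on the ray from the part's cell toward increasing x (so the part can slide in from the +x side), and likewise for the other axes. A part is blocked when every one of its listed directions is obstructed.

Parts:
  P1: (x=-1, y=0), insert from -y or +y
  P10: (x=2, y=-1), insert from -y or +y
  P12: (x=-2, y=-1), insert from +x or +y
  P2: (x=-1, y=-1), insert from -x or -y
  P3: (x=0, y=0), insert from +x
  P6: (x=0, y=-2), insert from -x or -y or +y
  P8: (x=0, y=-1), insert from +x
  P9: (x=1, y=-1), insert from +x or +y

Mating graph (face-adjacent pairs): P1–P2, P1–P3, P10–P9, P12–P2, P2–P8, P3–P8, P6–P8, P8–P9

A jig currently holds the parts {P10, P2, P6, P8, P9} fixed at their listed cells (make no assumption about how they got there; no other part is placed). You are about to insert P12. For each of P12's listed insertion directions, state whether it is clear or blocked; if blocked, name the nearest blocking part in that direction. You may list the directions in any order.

+x: nearest on ray is P2@(-1, -1) ⇒ blocked
+y: ray from P12(-2, -1) has no placed part ⇒ clear

+x: blocked by P2; +y: clear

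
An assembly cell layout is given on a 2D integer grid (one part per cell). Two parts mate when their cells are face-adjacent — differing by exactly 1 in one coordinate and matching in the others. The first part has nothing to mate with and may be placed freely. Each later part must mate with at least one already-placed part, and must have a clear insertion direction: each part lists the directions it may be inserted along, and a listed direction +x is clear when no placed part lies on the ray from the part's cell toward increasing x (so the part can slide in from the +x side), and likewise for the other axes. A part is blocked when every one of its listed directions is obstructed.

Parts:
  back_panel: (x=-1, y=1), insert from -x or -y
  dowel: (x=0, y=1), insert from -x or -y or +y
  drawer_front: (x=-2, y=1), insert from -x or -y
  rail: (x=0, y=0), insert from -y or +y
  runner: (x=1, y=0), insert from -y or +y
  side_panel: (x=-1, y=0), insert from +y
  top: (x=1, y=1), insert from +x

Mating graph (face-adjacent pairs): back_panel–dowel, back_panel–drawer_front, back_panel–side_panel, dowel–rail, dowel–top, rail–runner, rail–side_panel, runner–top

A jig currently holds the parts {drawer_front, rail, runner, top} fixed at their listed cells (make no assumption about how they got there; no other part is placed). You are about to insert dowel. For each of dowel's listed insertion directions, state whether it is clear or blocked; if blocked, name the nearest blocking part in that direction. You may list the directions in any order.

+y: clear; -x: blocked by drawer_front; -y: blocked by rail

-x: nearest on ray is drawer_front@(-2, 1) ⇒ blocked
-y: nearest on ray is rail@(0, 0) ⇒ blocked
+y: ray from dowel(0, 1) has no placed part ⇒ clear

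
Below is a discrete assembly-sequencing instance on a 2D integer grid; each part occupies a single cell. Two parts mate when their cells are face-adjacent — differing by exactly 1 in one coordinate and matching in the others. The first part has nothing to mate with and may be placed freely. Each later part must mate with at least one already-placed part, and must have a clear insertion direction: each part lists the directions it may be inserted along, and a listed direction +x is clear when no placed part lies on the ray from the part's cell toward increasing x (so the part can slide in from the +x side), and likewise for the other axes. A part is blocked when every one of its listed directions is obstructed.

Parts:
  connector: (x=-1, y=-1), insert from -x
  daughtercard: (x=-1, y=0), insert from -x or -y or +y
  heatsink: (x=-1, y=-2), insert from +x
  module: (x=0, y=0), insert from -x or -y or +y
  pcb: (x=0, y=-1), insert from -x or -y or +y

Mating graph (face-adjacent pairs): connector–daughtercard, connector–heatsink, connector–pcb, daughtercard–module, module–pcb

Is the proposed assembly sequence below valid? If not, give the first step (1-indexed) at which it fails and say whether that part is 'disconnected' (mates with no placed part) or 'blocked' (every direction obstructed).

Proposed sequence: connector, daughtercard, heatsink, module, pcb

Valid

1. connector@(-1, -1) [-x clear] — {connector}
2. daughtercard@(-1, 0) [-x clear] — {connector, daughtercard}
3. heatsink@(-1, -2) [+x clear] — {connector, daughtercard, heatsink}
4. module@(0, 0) [-y clear] — {connector, daughtercard, heatsink, module}
5. pcb@(0, -1) [-y clear] — {connector, daughtercard, heatsink, module, pcb}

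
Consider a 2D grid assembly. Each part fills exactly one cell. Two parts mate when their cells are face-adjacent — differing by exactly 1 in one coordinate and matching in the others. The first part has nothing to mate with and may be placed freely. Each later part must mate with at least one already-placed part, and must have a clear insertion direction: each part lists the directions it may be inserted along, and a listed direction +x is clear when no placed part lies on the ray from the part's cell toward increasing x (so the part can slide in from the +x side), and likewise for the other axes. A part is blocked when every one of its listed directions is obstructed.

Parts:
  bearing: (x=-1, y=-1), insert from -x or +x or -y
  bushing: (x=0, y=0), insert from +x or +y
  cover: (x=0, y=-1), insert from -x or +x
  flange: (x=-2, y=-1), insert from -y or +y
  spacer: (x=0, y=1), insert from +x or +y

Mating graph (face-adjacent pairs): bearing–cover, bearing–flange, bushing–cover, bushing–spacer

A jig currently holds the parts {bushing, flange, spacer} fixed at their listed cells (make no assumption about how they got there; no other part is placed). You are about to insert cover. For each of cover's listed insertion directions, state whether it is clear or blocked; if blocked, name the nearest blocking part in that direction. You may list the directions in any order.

+x: clear; -x: blocked by flange

-x: nearest on ray is flange@(-2, -1) ⇒ blocked
+x: ray from cover(0, -1) has no placed part ⇒ clear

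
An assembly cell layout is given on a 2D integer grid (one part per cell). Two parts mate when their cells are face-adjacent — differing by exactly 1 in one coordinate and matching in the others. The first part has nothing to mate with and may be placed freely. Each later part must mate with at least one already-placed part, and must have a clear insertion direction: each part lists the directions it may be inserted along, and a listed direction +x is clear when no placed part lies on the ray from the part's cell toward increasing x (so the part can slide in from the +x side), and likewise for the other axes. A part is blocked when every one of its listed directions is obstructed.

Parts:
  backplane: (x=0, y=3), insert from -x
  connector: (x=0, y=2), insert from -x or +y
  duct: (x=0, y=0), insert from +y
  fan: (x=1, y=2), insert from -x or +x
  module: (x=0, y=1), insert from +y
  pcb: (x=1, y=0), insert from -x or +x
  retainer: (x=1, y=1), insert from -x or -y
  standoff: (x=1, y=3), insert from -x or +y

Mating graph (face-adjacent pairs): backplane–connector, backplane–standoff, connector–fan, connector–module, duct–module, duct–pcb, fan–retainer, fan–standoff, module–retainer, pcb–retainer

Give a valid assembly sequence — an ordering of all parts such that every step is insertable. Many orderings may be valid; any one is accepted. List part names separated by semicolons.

1. pcb@(1, 0) [-x clear] — {pcb}
2. duct@(0, 0) [+y clear] — {duct, pcb}
3. retainer@(1, 1) [-x clear] — {duct, pcb, retainer}
4. module@(0, 1) [+y clear] — {duct, module, pcb, retainer}
5. fan@(1, 2) [-x clear] — {duct, fan, module, pcb, retainer}
6. standoff@(1, 3) [-x clear] — {duct, fan, module, pcb, retainer, standoff}
7. backplane@(0, 3) [-x clear] — {backplane, duct, fan, module, pcb, retainer, standoff}
8. connector@(0, 2) [-x clear] — {backplane, connector, duct, fan, module, pcb, retainer, standoff}

pcb; duct; retainer; module; fan; standoff; backplane; connector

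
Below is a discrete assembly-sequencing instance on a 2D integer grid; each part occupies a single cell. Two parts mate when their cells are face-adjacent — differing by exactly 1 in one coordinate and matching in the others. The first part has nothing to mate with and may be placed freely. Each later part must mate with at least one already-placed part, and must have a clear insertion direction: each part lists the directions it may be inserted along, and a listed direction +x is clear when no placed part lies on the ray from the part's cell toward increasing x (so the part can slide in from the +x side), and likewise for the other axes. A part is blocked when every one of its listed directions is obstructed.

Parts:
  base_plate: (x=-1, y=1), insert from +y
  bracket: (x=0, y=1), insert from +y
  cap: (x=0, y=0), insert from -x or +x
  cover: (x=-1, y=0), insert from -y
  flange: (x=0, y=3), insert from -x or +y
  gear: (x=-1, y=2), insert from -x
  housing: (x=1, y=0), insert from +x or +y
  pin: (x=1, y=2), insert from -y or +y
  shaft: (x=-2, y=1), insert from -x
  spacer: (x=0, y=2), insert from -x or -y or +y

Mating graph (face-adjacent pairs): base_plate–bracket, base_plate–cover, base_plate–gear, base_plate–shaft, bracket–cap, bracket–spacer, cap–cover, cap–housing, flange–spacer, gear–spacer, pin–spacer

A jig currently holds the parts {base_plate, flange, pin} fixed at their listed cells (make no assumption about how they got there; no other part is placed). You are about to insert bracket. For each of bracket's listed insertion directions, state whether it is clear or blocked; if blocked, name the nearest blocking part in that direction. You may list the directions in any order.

+y: blocked by flange

+y: nearest on ray is flange@(0, 3) ⇒ blocked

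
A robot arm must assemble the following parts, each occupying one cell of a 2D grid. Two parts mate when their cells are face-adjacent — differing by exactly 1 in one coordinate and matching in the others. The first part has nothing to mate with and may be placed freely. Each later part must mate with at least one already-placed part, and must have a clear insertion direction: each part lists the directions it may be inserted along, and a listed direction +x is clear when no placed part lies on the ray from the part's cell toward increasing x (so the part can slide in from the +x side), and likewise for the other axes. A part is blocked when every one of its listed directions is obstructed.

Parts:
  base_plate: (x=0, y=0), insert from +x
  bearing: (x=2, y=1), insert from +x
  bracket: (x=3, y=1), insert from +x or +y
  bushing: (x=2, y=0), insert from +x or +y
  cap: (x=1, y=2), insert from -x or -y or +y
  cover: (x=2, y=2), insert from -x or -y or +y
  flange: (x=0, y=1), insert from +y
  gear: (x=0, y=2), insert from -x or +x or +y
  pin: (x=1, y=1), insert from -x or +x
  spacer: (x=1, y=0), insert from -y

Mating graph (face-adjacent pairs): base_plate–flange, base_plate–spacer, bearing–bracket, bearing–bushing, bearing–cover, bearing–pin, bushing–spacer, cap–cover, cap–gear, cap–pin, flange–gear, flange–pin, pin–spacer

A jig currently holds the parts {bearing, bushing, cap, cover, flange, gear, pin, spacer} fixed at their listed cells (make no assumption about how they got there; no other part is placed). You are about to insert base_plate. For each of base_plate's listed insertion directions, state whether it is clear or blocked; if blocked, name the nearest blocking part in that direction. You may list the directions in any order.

+x: blocked by spacer

+x: nearest on ray is spacer@(1, 0) ⇒ blocked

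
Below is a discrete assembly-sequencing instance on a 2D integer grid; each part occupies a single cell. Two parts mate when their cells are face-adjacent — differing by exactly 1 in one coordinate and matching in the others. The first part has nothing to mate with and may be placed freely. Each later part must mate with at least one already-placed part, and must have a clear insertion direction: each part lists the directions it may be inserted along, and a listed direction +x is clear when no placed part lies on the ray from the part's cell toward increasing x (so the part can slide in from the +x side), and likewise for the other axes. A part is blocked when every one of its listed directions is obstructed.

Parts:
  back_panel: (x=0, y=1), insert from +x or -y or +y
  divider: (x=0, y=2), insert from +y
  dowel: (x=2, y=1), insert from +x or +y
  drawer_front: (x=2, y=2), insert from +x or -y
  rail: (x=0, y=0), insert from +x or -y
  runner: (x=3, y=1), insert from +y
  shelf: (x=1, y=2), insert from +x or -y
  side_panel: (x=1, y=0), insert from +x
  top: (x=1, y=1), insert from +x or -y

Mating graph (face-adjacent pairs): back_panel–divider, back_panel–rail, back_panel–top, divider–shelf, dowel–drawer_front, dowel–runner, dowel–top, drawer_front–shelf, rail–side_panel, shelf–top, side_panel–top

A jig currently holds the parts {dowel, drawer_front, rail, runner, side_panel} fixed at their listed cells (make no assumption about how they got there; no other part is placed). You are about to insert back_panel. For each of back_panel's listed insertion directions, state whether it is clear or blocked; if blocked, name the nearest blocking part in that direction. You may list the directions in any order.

+x: blocked by dowel; +y: clear; -y: blocked by rail

+x: nearest on ray is dowel@(2, 1) ⇒ blocked
-y: nearest on ray is rail@(0, 0) ⇒ blocked
+y: ray from back_panel(0, 1) has no placed part ⇒ clear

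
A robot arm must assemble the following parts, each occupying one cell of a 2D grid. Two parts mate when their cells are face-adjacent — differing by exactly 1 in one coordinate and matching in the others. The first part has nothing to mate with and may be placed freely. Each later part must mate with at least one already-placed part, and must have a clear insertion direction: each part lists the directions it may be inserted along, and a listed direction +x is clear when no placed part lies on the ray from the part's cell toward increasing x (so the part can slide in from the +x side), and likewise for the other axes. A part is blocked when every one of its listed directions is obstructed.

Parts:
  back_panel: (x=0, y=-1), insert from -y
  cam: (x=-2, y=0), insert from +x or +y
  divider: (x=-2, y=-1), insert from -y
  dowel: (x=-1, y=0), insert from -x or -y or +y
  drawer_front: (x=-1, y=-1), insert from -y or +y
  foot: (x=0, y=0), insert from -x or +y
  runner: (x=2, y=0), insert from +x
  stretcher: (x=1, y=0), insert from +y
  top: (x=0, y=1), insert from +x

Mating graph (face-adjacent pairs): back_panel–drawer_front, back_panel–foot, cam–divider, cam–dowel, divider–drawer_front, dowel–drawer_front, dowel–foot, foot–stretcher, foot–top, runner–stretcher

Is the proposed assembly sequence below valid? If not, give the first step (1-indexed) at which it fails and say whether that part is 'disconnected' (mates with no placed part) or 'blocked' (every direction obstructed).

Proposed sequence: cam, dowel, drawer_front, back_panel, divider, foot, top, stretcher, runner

Valid

1. cam@(-2, 0) [+x clear] — {cam}
2. dowel@(-1, 0) [-y clear] — {cam, dowel}
3. drawer_front@(-1, -1) [-y clear] — {cam, dowel, drawer_front}
4. back_panel@(0, -1) [-y clear] — {back_panel, cam, dowel, drawer_front}
5. divider@(-2, -1) [-y clear] — {back_panel, cam, divider, dowel, drawer_front}
6. foot@(0, 0) [+y clear] — {back_panel, cam, divider, dowel, drawer_front, foot}
7. top@(0, 1) [+x clear] — {back_panel, cam, divider, dowel, drawer_front, foot, top}
8. stretcher@(1, 0) [+y clear] — {back_panel, cam, divider, dowel, drawer_front, foot, stretcher, top}
9. runner@(2, 0) [+x clear] — {back_panel, cam, divider, dowel, drawer_front, foot, runner, stretcher, top}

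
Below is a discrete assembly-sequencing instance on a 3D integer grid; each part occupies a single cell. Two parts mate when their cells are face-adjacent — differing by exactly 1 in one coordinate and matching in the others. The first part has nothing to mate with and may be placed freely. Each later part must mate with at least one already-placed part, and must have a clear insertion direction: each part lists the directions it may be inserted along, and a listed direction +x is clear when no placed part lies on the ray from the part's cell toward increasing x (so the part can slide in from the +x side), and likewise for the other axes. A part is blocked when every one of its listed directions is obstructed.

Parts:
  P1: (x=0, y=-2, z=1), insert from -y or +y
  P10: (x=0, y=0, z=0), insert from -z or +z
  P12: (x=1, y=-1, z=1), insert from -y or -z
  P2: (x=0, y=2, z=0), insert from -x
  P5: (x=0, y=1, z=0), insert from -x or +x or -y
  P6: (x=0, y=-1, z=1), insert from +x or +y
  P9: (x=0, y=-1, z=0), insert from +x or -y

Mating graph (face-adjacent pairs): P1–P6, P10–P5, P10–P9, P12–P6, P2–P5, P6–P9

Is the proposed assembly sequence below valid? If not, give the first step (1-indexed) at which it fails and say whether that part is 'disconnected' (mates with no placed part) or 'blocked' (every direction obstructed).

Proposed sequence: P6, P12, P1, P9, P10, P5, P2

Valid

1. P6@(0, -1, 1) [+x clear] — {P6}
2. P12@(1, -1, 1) [-y clear] — {P12, P6}
3. P1@(0, -2, 1) [-y clear] — {P1, P12, P6}
4. P9@(0, -1, 0) [+x clear] — {P1, P12, P6, P9}
5. P10@(0, 0, 0) [-z clear] — {P1, P10, P12, P6, P9}
6. P5@(0, 1, 0) [-x clear] — {P1, P10, P12, P5, P6, P9}
7. P2@(0, 2, 0) [-x clear] — {P1, P10, P12, P2, P5, P6, P9}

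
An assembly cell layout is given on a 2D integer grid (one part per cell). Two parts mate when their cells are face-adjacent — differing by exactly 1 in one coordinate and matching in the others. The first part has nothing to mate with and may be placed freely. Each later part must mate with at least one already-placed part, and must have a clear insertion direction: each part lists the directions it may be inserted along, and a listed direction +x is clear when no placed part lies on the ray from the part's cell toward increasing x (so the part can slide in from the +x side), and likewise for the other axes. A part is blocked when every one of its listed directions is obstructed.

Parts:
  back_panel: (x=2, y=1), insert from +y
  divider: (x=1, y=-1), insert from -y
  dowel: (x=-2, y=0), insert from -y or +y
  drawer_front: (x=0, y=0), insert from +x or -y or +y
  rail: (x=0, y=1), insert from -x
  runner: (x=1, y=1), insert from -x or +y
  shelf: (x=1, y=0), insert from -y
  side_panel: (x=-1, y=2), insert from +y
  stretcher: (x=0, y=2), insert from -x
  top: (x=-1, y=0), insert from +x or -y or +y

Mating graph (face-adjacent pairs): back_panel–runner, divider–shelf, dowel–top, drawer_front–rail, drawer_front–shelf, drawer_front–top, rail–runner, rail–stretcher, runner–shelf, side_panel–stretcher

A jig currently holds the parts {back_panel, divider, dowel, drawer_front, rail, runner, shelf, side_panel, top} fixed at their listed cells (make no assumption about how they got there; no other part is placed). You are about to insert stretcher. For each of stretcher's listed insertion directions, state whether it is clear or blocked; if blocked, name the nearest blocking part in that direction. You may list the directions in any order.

-x: blocked by side_panel

-x: nearest on ray is side_panel@(-1, 2) ⇒ blocked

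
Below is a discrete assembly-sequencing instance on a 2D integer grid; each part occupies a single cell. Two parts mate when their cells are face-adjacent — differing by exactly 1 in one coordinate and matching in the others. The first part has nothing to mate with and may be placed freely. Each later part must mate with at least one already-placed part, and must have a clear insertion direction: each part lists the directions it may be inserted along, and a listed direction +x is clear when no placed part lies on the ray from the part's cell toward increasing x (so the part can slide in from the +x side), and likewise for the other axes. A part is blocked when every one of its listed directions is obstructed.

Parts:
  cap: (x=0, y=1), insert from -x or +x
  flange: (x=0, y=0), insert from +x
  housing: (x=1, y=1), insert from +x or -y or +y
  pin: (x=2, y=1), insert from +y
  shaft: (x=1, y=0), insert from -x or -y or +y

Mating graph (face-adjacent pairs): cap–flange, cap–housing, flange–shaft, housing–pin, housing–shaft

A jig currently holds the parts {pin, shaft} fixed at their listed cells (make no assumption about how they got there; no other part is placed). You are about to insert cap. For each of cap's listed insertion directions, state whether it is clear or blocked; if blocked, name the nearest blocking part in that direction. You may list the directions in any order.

+x: blocked by pin; -x: clear

-x: ray from cap(0, 1) has no placed part ⇒ clear
+x: nearest on ray is pin@(2, 1) ⇒ blocked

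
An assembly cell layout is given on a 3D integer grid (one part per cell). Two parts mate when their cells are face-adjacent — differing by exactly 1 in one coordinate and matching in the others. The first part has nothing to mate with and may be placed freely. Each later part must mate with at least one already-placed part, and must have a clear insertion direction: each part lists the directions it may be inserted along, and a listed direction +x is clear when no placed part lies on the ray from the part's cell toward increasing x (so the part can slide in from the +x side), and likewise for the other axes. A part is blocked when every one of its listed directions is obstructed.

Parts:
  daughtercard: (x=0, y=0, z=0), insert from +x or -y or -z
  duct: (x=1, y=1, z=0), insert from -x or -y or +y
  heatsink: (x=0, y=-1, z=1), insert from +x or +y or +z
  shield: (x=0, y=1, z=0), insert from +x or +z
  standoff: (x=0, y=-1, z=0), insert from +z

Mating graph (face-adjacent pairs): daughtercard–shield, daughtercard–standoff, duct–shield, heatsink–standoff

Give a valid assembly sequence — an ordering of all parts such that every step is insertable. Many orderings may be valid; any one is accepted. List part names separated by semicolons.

shield; duct; daughtercard; standoff; heatsink

1. shield@(0, 1, 0) [+x clear] — {shield}
2. duct@(1, 1, 0) [-y clear] — {duct, shield}
3. daughtercard@(0, 0, 0) [+x clear] — {daughtercard, duct, shield}
4. standoff@(0, -1, 0) [+z clear] — {daughtercard, duct, shield, standoff}
5. heatsink@(0, -1, 1) [+x clear] — {daughtercard, duct, heatsink, shield, standoff}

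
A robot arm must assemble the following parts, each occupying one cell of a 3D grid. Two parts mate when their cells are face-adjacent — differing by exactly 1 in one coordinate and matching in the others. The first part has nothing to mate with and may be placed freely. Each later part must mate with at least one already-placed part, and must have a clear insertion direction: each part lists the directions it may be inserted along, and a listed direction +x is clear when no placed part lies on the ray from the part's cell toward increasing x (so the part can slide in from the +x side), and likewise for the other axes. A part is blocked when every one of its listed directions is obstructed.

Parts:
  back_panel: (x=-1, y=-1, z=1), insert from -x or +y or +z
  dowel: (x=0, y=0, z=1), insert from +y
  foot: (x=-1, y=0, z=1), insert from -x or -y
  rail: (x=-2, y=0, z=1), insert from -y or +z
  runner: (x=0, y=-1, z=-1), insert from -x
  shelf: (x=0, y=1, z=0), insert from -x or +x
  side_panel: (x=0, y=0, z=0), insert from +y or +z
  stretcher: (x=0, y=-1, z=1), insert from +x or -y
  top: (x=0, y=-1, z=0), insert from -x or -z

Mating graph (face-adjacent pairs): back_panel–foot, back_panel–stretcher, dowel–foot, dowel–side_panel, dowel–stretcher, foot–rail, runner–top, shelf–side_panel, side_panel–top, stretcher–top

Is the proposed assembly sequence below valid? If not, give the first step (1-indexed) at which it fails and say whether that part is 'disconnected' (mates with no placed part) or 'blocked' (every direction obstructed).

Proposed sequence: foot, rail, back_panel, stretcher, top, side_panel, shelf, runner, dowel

Valid

1. foot@(-1, 0, 1) [-x clear] — {foot}
2. rail@(-2, 0, 1) [-y clear] — {foot, rail}
3. back_panel@(-1, -1, 1) [-x clear] — {back_panel, foot, rail}
4. stretcher@(0, -1, 1) [+x clear] — {back_panel, foot, rail, stretcher}
5. top@(0, -1, 0) [-x clear] — {back_panel, foot, rail, stretcher, top}
6. side_panel@(0, 0, 0) [+y clear] — {back_panel, foot, rail, side_panel, stretcher, top}
7. shelf@(0, 1, 0) [-x clear] — {back_panel, foot, rail, shelf, side_panel, stretcher, top}
8. runner@(0, -1, -1) [-x clear] — {back_panel, foot, rail, runner, shelf, side_panel, stretcher, top}
9. dowel@(0, 0, 1) [+y clear] — {back_panel, dowel, foot, rail, runner, shelf, side_panel, stretcher, top}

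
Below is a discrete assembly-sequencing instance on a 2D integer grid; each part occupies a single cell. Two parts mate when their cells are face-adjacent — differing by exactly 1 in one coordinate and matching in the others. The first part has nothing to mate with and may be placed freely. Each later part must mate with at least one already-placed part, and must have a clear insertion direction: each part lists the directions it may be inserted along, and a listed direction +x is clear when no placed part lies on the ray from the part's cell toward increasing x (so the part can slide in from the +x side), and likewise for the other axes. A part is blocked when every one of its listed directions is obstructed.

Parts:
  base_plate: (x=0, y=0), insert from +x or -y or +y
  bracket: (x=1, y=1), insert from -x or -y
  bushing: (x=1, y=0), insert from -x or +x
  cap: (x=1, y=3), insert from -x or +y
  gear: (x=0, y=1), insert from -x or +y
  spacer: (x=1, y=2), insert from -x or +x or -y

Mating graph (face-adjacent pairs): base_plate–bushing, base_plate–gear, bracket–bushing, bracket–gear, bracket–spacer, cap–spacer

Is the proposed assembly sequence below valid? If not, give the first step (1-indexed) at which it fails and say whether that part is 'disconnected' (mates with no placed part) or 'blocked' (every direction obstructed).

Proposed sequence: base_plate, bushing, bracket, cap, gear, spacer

1. base_plate@(0, 0) [+x clear] — {base_plate}
2. bushing@(1, 0) [+x clear] — {base_plate, bushing}
3. bracket@(1, 1) [-x clear] — {base_plate, bracket, bushing}
4. cap@(1, 3) — no placed neighbour ⇒ disconnected

Invalid at step 4 (disconnected)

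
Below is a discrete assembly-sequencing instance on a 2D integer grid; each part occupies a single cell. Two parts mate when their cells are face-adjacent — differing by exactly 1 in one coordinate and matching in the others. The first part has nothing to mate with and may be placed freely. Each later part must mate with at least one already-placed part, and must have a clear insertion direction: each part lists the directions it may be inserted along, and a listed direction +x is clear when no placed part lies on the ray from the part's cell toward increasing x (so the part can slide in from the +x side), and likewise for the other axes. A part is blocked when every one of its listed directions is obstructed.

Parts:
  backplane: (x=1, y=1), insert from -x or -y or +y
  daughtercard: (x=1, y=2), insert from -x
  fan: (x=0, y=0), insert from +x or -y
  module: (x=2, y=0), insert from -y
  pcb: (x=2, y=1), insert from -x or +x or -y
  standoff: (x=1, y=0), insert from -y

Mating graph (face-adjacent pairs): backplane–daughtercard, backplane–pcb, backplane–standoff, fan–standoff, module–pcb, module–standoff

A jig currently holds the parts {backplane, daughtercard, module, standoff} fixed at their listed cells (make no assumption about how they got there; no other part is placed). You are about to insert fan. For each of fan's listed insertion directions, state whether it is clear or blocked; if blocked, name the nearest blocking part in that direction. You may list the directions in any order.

+x: nearest on ray is standoff@(1, 0) ⇒ blocked
-y: ray from fan(0, 0) has no placed part ⇒ clear

+x: blocked by standoff; -y: clear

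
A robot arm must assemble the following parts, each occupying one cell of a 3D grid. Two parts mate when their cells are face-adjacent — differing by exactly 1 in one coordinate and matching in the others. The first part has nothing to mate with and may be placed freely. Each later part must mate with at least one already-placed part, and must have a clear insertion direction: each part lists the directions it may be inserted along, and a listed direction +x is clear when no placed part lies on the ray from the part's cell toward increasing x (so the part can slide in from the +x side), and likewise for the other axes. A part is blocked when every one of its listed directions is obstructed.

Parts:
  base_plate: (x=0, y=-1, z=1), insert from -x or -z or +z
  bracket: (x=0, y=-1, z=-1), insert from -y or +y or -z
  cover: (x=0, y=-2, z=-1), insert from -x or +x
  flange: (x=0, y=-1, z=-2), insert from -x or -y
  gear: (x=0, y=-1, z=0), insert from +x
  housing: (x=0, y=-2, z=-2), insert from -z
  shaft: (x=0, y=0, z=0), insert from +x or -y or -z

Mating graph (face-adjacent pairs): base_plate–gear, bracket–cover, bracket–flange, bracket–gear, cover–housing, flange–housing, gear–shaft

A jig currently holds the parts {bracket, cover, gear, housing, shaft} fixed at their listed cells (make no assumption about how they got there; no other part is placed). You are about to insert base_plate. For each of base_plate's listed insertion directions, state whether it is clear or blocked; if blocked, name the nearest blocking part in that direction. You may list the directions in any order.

-x: ray from base_plate(0, -1, 1) has no placed part ⇒ clear
-z: nearest on ray is gear@(0, -1, 0) ⇒ blocked
+z: ray from base_plate(0, -1, 1) has no placed part ⇒ clear

+z: clear; -x: clear; -z: blocked by gear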